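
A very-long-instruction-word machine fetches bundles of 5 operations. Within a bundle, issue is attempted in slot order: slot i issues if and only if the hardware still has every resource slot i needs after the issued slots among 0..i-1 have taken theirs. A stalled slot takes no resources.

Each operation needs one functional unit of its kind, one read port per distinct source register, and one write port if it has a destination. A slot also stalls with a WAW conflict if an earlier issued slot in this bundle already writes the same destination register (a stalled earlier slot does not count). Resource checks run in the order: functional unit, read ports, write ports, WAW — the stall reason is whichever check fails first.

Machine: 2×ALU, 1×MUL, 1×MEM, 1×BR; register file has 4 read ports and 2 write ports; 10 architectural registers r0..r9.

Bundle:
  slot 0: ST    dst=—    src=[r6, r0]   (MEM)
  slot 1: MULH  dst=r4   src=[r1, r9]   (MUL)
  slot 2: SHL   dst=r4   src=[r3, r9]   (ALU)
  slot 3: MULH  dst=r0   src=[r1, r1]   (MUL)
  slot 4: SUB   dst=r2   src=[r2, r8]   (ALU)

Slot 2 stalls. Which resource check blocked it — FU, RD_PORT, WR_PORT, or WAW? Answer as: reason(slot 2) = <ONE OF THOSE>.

reason(slot 2) = RD_PORT

(0) want 1×MEM +2rd +0wr — yes → AL2|MU1|ME0|BR1|rd2|wr2
(1) want 1×MUL +2rd +1wr — yes → AL2|MU0|ME0|BR1|rd0|wr1
(2) want 1×ALU +2rd +1wr — RD_PORT → AL2|MU0|ME0|BR1|rd0|wr1
(3) want 1×MUL +1rd +1wr — FU → AL2|MU0|ME0|BR1|rd0|wr1
(4) want 1×ALU +2rd +1wr — RD_PORT → AL2|MU0|ME0|BR1|rd0|wr1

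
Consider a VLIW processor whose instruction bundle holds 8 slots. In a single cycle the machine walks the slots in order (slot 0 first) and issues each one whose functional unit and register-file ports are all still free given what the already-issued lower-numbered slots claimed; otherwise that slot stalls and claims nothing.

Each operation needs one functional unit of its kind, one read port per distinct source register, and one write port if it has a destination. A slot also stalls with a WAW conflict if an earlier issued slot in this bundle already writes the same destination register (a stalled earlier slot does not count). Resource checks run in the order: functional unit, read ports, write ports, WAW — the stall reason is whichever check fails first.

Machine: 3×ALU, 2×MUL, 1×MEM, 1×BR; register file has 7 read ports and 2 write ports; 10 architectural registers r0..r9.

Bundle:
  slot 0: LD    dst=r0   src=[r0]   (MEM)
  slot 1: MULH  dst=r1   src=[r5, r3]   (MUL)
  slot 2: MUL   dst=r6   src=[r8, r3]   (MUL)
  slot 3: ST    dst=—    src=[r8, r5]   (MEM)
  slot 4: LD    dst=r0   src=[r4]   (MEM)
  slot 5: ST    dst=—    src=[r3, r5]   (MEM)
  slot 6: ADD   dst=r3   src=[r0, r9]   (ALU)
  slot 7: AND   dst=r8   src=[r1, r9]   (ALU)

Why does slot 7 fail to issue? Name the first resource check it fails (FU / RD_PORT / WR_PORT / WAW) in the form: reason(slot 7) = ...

(0) want 1×MEM +1rd +1wr — yes → AL3|MU2|ME0|BR1|rd6|wr1
(1) want 1×MUL +2rd +1wr — yes → AL3|MU1|ME0|BR1|rd4|wr0
(2) want 1×MUL +2rd +1wr — WR_PORT → AL3|MU1|ME0|BR1|rd4|wr0
(3) want 1×MEM +2rd +0wr — FU → AL3|MU1|ME0|BR1|rd4|wr0
(4) want 1×MEM +1rd +1wr — FU → AL3|MU1|ME0|BR1|rd4|wr0
(5) want 1×MEM +2rd +0wr — FU → AL3|MU1|ME0|BR1|rd4|wr0
(6) want 1×ALU +2rd +1wr — WR_PORT → AL3|MU1|ME0|BR1|rd4|wr0
(7) want 1×ALU +2rd +1wr — WR_PORT → AL3|MU1|ME0|BR1|rd4|wr0

reason(slot 7) = WR_PORT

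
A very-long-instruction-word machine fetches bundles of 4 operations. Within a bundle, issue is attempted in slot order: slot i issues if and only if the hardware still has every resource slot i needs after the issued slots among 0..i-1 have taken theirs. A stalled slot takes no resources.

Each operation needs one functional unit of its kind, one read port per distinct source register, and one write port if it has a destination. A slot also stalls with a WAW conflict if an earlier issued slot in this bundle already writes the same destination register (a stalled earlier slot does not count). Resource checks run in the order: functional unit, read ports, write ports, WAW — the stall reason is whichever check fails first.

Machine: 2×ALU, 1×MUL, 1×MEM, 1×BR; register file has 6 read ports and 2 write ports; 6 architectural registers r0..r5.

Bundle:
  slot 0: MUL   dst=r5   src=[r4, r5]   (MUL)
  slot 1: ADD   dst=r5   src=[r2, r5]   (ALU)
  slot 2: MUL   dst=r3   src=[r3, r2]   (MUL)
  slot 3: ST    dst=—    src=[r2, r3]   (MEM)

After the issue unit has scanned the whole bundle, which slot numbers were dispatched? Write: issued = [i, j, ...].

#0 MUL src=r4,r5 dispatched  <A:2 Mu:0 Ld:1 B:1 rd:4 wr:1>
#1 ALU src=r2,r5 held:WAW  <A:2 Mu:0 Ld:1 B:1 rd:4 wr:1>
#2 MUL src=r3,r2 held:FU  <A:2 Mu:0 Ld:1 B:1 rd:4 wr:1>
#3 MEM src=r2,r3 dispatched  <A:2 Mu:0 Ld:0 B:1 rd:2 wr:1>

issued = [0, 3]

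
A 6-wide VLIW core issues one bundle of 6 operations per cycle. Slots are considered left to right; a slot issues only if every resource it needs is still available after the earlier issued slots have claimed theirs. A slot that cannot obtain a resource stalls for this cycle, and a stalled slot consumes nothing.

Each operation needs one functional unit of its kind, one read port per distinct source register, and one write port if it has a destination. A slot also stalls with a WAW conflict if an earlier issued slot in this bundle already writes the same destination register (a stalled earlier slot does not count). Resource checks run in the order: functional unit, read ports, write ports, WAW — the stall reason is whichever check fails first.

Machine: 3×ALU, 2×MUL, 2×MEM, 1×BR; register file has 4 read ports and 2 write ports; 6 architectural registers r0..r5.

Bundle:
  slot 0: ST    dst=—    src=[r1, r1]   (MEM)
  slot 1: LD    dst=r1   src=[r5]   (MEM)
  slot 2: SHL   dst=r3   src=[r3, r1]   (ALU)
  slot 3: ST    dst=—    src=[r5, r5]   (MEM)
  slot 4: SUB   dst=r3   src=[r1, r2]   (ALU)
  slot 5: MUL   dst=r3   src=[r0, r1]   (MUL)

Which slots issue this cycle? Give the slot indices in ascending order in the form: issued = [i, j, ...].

#0 MEM src=r1,r1 dispatched  <A:3 Mu:2 Ld:1 B:1 rd:3 wr:2>
#1 MEM src=r5 dispatched  <A:3 Mu:2 Ld:0 B:1 rd:2 wr:1>
#2 ALU src=r3,r1 dispatched  <A:2 Mu:2 Ld:0 B:1 rd:0 wr:0>
#3 MEM src=r5,r5 held:FU  <A:2 Mu:2 Ld:0 B:1 rd:0 wr:0>
#4 ALU src=r1,r2 held:RD_PORT  <A:2 Mu:2 Ld:0 B:1 rd:0 wr:0>
#5 MUL src=r0,r1 held:RD_PORT  <A:2 Mu:2 Ld:0 B:1 rd:0 wr:0>

issued = [0, 1, 2]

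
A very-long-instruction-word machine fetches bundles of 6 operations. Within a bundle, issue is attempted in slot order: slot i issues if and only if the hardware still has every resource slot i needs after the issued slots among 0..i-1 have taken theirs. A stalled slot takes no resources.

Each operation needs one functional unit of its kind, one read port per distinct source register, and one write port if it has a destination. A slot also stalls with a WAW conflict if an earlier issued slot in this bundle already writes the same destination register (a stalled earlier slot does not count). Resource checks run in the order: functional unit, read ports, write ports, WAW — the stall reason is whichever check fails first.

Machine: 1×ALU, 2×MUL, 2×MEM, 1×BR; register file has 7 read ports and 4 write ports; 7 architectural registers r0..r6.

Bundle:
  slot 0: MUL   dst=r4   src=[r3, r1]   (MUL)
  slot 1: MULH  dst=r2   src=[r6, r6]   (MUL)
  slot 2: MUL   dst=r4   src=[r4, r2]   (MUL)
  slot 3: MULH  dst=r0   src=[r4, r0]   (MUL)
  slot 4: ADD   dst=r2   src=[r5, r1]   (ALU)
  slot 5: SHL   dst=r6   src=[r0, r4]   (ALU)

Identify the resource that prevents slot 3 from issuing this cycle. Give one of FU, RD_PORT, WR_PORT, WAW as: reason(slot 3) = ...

(0) want 1×MUL +2rd +1wr — yes → AL1|MU1|ME2|BR1|rd5|wr3
(1) want 1×MUL +1rd +1wr — yes → AL1|MU0|ME2|BR1|rd4|wr2
(2) want 1×MUL +2rd +1wr — FU → AL1|MU0|ME2|BR1|rd4|wr2
(3) want 1×MUL +2rd +1wr — FU → AL1|MU0|ME2|BR1|rd4|wr2
(4) want 1×ALU +2rd +1wr — WAW → AL1|MU0|ME2|BR1|rd4|wr2
(5) want 1×ALU +2rd +1wr — yes → AL0|MU0|ME2|BR1|rd2|wr1

reason(slot 3) = FU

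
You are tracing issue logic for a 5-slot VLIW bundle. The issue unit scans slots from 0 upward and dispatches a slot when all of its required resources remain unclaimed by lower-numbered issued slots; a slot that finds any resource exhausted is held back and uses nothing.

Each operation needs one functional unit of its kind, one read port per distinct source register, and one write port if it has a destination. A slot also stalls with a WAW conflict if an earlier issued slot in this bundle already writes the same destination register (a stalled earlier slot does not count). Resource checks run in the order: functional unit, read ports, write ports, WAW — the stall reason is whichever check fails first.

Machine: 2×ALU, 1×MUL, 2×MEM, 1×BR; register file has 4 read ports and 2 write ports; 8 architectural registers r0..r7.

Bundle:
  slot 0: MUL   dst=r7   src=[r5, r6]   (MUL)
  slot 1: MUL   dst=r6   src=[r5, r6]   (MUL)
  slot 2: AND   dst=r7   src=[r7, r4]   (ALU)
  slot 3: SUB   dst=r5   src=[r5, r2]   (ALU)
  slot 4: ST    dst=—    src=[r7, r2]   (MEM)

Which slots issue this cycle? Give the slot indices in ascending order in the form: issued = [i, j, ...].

issued = [0, 3]

(0) want 1×MUL +2rd +1wr — yes → AL2|MU0|ME2|BR1|rd2|wr1
(1) want 1×MUL +2rd +1wr — FU → AL2|MU0|ME2|BR1|rd2|wr1
(2) want 1×ALU +2rd +1wr — WAW → AL2|MU0|ME2|BR1|rd2|wr1
(3) want 1×ALU +2rd +1wr — yes → AL1|MU0|ME2|BR1|rd0|wr0
(4) want 1×MEM +2rd +0wr — RD_PORT → AL1|MU0|ME2|BR1|rd0|wr0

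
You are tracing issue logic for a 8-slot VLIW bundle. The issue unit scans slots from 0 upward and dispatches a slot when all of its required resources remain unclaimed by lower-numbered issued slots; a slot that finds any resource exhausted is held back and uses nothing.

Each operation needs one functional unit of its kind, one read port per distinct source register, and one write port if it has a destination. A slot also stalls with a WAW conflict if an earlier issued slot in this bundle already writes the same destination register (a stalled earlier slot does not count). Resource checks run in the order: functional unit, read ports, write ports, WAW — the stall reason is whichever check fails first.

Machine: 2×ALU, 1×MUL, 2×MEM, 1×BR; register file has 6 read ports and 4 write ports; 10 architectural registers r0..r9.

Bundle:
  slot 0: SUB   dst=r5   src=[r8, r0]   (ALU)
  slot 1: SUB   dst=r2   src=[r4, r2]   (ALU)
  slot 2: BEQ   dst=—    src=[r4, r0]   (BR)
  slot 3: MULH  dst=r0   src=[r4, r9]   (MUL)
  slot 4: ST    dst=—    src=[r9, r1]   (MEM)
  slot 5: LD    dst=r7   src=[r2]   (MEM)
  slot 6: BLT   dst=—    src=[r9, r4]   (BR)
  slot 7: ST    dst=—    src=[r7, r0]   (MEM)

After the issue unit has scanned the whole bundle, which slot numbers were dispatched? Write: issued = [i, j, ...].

issued = [0, 1, 2]

  0. ALU→r5 ⇒ go  {1A/1Mu/2Ld/1B | 4r 3w}
  1. ALU→r2 ⇒ go  {0A/1Mu/2Ld/1B | 2r 2w}
  2. BR ⇒ go  {0A/1Mu/2Ld/0B | 0r 2w}
  3. MUL→r0 ⇒ no(RD_PORT)  {0A/1Mu/2Ld/0B | 0r 2w}
  4. MEM ⇒ no(RD_PORT)  {0A/1Mu/2Ld/0B | 0r 2w}
  5. MEM→r7 ⇒ no(RD_PORT)  {0A/1Mu/2Ld/0B | 0r 2w}
  6. BR ⇒ no(FU)  {0A/1Mu/2Ld/0B | 0r 2w}
  7. MEM ⇒ no(RD_PORT)  {0A/1Mu/2Ld/0B | 0r 2w}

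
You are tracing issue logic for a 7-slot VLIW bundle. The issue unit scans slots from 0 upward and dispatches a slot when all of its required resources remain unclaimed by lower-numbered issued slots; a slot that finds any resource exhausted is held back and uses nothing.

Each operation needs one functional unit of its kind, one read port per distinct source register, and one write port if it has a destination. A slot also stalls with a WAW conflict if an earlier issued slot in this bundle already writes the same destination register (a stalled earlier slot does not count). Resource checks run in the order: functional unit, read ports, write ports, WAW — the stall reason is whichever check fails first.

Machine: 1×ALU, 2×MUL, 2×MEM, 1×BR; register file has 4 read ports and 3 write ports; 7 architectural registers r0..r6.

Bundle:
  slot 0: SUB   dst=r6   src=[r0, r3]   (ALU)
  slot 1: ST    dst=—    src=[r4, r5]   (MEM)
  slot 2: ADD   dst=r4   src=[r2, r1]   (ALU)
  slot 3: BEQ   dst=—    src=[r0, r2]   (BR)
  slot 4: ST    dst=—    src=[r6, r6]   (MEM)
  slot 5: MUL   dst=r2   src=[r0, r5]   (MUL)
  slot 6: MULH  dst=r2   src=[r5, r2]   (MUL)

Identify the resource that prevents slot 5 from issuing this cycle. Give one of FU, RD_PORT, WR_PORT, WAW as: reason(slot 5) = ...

reason(slot 5) = RD_PORT

(0) want 1×ALU +2rd +1wr — yes → AL0|MU2|ME2|BR1|rd2|wr2
(1) want 1×MEM +2rd +0wr — yes → AL0|MU2|ME1|BR1|rd0|wr2
(2) want 1×ALU +2rd +1wr — FU → AL0|MU2|ME1|BR1|rd0|wr2
(3) want 1×BR +2rd +0wr — RD_PORT → AL0|MU2|ME1|BR1|rd0|wr2
(4) want 1×MEM +1rd +0wr — RD_PORT → AL0|MU2|ME1|BR1|rd0|wr2
(5) want 1×MUL +2rd +1wr — RD_PORT → AL0|MU2|ME1|BR1|rd0|wr2
(6) want 1×MUL +2rd +1wr — RD_PORT → AL0|MU2|ME1|BR1|rd0|wr2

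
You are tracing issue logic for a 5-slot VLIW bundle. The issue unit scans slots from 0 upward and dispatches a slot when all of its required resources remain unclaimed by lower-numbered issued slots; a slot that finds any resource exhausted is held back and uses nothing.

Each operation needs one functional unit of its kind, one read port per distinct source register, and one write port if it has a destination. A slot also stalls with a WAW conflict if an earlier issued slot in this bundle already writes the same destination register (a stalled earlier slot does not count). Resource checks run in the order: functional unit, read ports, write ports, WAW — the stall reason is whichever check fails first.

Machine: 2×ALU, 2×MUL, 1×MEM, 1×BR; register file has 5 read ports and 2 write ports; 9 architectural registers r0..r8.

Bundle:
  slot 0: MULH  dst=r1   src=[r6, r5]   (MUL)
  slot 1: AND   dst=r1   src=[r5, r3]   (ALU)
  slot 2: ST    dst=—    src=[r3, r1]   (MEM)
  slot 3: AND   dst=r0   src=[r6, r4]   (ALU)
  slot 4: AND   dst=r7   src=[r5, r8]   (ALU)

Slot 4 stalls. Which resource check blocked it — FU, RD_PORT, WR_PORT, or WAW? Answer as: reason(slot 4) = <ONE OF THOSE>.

slot 0 (MUL): ISSUE — free A2,Mu1,Ld1,B1 rp3 wp1
slot 1 (ALU): stall WAW — free A2,Mu1,Ld1,B1 rp3 wp1
slot 2 (MEM): ISSUE — free A2,Mu1,Ld0,B1 rp1 wp1
slot 3 (ALU): stall RD_PORT — free A2,Mu1,Ld0,B1 rp1 wp1
slot 4 (ALU): stall RD_PORT — free A2,Mu1,Ld0,B1 rp1 wp1

reason(slot 4) = RD_PORT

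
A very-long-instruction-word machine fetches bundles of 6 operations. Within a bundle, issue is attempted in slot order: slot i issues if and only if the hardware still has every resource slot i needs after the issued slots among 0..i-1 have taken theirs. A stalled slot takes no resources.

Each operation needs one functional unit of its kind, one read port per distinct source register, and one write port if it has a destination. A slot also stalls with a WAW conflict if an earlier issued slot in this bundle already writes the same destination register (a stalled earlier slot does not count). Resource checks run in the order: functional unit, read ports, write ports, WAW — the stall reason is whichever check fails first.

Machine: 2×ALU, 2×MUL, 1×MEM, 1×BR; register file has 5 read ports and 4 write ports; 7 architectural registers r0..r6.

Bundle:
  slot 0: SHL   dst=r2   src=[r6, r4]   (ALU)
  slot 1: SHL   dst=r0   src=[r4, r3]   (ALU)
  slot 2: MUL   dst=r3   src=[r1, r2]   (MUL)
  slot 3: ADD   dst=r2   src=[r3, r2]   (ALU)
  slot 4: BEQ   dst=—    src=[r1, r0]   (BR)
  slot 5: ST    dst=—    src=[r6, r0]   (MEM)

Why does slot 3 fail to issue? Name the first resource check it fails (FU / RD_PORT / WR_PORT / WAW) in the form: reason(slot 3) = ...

reason(slot 3) = FU

[0] ALU needs rd=2 wr=1: ok; after: ALU=1 MUL=2 MEM=1 BR=1, R=3, W=3
[1] ALU needs rd=2 wr=1: ok; after: ALU=0 MUL=2 MEM=1 BR=1, R=1, W=2
[2] MUL needs rd=2 wr=1: RD_PORT; after: ALU=0 MUL=2 MEM=1 BR=1, R=1, W=2
[3] ALU needs rd=2 wr=1: FU; after: ALU=0 MUL=2 MEM=1 BR=1, R=1, W=2
[4] BR needs rd=2 wr=0: RD_PORT; after: ALU=0 MUL=2 MEM=1 BR=1, R=1, W=2
[5] MEM needs rd=2 wr=0: RD_PORT; after: ALU=0 MUL=2 MEM=1 BR=1, R=1, W=2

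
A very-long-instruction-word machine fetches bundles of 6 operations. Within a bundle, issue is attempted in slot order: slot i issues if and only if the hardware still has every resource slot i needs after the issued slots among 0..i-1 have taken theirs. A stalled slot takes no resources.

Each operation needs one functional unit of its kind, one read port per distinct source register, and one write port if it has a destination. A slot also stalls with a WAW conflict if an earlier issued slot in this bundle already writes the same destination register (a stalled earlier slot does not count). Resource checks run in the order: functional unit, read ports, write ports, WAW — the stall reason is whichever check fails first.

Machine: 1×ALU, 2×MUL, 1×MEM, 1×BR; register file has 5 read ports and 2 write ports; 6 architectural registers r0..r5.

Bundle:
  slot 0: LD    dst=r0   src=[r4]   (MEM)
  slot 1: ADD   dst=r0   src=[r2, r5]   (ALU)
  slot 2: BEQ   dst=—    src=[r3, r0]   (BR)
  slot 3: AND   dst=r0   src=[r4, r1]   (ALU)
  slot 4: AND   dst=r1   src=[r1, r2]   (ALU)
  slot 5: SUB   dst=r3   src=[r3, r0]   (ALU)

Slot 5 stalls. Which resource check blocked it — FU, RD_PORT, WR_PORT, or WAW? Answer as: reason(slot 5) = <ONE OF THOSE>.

slot 0 (MEM): ISSUE — free A1,Mu2,Ld0,B1 rp4 wp1
slot 1 (ALU): stall WAW — free A1,Mu2,Ld0,B1 rp4 wp1
slot 2 (BR): ISSUE — free A1,Mu2,Ld0,B0 rp2 wp1
slot 3 (ALU): stall WAW — free A1,Mu2,Ld0,B0 rp2 wp1
slot 4 (ALU): ISSUE — free A0,Mu2,Ld0,B0 rp0 wp0
slot 5 (ALU): stall FU — free A0,Mu2,Ld0,B0 rp0 wp0

reason(slot 5) = FU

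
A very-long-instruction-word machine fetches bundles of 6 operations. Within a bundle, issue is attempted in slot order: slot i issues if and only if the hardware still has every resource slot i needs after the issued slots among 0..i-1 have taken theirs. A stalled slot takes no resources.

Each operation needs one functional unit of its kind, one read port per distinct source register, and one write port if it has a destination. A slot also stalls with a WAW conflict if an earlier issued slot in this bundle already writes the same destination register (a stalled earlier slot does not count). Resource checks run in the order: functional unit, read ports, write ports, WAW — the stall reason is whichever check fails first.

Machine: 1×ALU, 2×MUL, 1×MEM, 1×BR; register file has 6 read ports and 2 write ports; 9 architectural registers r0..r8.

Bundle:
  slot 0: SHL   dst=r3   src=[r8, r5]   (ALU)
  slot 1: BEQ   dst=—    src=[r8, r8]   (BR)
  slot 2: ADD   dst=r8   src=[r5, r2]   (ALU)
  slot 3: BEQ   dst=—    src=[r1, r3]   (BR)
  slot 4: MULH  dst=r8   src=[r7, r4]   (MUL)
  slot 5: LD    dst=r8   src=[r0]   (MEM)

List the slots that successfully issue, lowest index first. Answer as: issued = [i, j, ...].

  0. ALU→r3 ⇒ go  {0A/2Mu/1Ld/1B | 4r 1w}
  1. BR ⇒ go  {0A/2Mu/1Ld/0B | 3r 1w}
  2. ALU→r8 ⇒ no(FU)  {0A/2Mu/1Ld/0B | 3r 1w}
  3. BR ⇒ no(FU)  {0A/2Mu/1Ld/0B | 3r 1w}
  4. MUL→r8 ⇒ go  {0A/1Mu/1Ld/0B | 1r 0w}
  5. MEM→r8 ⇒ no(WR_PORT)  {0A/1Mu/1Ld/0B | 1r 0w}

issued = [0, 1, 4]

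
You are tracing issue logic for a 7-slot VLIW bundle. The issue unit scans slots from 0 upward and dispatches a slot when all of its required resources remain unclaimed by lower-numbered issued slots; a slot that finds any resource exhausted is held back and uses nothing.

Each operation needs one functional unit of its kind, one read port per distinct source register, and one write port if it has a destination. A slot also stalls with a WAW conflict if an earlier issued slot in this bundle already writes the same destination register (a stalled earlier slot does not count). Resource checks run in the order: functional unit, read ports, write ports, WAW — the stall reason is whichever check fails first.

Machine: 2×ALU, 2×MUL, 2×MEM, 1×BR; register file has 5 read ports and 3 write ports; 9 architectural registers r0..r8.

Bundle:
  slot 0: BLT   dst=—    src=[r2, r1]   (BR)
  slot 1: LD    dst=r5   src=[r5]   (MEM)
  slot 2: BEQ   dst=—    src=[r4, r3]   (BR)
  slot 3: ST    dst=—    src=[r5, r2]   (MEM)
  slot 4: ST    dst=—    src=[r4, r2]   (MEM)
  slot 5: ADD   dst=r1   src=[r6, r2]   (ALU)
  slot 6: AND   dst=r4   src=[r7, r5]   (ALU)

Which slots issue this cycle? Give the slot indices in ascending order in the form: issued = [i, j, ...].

  0. BR ⇒ go  {2A/2Mu/2Ld/0B | 3r 3w}
  1. MEM→r5 ⇒ go  {2A/2Mu/1Ld/0B | 2r 2w}
  2. BR ⇒ no(FU)  {2A/2Mu/1Ld/0B | 2r 2w}
  3. MEM ⇒ go  {2A/2Mu/0Ld/0B | 0r 2w}
  4. MEM ⇒ no(FU)  {2A/2Mu/0Ld/0B | 0r 2w}
  5. ALU→r1 ⇒ no(RD_PORT)  {2A/2Mu/0Ld/0B | 0r 2w}
  6. ALU→r4 ⇒ no(RD_PORT)  {2A/2Mu/0Ld/0B | 0r 2w}

issued = [0, 1, 3]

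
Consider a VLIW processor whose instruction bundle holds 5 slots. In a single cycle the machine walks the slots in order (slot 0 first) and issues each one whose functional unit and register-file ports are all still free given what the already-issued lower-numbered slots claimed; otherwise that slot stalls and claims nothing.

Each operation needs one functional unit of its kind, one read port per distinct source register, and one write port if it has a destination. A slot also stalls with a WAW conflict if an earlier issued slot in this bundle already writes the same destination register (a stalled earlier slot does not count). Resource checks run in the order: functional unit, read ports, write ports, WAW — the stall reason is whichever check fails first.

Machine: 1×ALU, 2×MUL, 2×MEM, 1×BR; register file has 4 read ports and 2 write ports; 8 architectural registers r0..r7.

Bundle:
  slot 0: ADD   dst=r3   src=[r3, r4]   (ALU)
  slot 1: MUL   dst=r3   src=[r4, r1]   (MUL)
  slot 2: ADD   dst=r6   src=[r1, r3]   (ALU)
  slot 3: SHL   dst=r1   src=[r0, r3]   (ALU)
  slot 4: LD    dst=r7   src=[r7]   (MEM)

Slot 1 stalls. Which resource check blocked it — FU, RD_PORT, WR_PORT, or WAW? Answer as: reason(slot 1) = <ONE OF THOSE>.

reason(slot 1) = WAW

#0 ALU src=r3,r4 dispatched  <A:0 Mu:2 Ld:2 B:1 rd:2 wr:1>
#1 MUL src=r4,r1 held:WAW  <A:0 Mu:2 Ld:2 B:1 rd:2 wr:1>
#2 ALU src=r1,r3 held:FU  <A:0 Mu:2 Ld:2 B:1 rd:2 wr:1>
#3 ALU src=r0,r3 held:FU  <A:0 Mu:2 Ld:2 B:1 rd:2 wr:1>
#4 MEM src=r7 dispatched  <A:0 Mu:2 Ld:1 B:1 rd:1 wr:0>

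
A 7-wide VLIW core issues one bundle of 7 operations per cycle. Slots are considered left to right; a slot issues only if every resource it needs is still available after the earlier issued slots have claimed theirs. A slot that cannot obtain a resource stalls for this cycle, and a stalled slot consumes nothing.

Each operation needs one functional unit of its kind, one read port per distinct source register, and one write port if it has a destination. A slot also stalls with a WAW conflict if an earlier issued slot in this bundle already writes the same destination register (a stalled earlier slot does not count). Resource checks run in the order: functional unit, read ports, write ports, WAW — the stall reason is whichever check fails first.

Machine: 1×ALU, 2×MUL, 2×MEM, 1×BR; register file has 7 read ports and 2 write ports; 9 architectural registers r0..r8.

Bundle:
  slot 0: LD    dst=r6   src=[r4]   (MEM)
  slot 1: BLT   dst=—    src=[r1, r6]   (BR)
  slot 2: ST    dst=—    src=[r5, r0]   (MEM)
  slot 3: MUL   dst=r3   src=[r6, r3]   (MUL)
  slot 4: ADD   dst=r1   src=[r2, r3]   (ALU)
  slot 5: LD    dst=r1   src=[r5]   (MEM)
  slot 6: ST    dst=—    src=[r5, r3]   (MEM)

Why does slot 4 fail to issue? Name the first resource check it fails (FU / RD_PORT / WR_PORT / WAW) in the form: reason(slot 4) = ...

reason(slot 4) = RD_PORT

slot 0 (MEM): ISSUE — free A1,Mu2,Ld1,B1 rp6 wp1
slot 1 (BR): ISSUE — free A1,Mu2,Ld1,B0 rp4 wp1
slot 2 (MEM): ISSUE — free A1,Mu2,Ld0,B0 rp2 wp1
slot 3 (MUL): ISSUE — free A1,Mu1,Ld0,B0 rp0 wp0
slot 4 (ALU): stall RD_PORT — free A1,Mu1,Ld0,B0 rp0 wp0
slot 5 (MEM): stall FU — free A1,Mu1,Ld0,B0 rp0 wp0
slot 6 (MEM): stall FU — free A1,Mu1,Ld0,B0 rp0 wp0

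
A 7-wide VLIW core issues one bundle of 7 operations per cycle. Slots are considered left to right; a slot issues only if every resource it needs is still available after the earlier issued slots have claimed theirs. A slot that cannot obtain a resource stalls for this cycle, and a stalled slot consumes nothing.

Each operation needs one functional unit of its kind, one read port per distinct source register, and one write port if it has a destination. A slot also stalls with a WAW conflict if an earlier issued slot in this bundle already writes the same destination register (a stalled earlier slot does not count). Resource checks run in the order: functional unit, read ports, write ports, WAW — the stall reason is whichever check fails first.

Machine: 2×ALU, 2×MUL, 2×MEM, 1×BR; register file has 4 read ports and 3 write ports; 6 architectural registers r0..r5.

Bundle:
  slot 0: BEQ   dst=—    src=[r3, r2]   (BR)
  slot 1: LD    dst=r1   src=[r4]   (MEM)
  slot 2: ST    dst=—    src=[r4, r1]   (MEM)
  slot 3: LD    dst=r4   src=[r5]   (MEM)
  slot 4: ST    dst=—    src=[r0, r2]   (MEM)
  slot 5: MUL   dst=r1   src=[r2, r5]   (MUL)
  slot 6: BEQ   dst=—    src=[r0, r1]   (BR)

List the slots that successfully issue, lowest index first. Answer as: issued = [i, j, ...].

  0. BR ⇒ go  {2A/2Mu/2Ld/0B | 2r 3w}
  1. MEM→r1 ⇒ go  {2A/2Mu/1Ld/0B | 1r 2w}
  2. MEM ⇒ no(RD_PORT)  {2A/2Mu/1Ld/0B | 1r 2w}
  3. MEM→r4 ⇒ go  {2A/2Mu/0Ld/0B | 0r 1w}
  4. MEM ⇒ no(FU)  {2A/2Mu/0Ld/0B | 0r 1w}
  5. MUL→r1 ⇒ no(RD_PORT)  {2A/2Mu/0Ld/0B | 0r 1w}
  6. BR ⇒ no(FU)  {2A/2Mu/0Ld/0B | 0r 1w}

issued = [0, 1, 3]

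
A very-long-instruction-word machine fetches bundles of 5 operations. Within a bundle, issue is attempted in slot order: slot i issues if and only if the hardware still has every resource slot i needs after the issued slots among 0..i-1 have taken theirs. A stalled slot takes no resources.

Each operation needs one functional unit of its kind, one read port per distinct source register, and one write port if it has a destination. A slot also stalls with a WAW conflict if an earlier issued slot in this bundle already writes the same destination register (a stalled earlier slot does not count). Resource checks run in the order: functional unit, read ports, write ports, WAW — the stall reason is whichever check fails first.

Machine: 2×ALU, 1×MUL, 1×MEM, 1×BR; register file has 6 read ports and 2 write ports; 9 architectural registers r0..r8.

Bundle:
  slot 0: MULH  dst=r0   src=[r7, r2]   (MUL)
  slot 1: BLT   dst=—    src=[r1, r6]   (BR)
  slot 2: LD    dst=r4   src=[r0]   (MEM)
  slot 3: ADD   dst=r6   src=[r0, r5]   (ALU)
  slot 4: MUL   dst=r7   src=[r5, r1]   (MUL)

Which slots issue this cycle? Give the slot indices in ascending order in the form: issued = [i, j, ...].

issued = [0, 1, 2]

[0] MUL needs rd=2 wr=1: ok; after: ALU=2 MUL=0 MEM=1 BR=1, R=4, W=1
[1] BR needs rd=2 wr=0: ok; after: ALU=2 MUL=0 MEM=1 BR=0, R=2, W=1
[2] MEM needs rd=1 wr=1: ok; after: ALU=2 MUL=0 MEM=0 BR=0, R=1, W=0
[3] ALU needs rd=2 wr=1: RD_PORT; after: ALU=2 MUL=0 MEM=0 BR=0, R=1, W=0
[4] MUL needs rd=2 wr=1: FU; after: ALU=2 MUL=0 MEM=0 BR=0, R=1, W=0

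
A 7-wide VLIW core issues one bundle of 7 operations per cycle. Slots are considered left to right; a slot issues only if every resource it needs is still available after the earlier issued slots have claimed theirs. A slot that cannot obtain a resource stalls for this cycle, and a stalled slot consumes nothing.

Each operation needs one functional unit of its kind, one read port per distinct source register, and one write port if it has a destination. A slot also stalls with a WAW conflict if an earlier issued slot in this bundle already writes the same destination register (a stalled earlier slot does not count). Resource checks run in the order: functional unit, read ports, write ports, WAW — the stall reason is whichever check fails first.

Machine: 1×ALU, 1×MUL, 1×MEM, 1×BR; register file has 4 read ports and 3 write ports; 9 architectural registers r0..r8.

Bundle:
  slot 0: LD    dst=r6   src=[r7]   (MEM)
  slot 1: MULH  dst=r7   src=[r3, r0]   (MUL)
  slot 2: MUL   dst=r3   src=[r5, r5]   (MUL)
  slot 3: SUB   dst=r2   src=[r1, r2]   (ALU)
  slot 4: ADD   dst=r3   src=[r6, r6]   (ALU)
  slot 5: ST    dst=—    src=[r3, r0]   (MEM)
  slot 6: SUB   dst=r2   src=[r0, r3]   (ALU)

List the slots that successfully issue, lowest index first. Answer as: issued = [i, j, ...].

issued = [0, 1, 4]

(0) want 1×MEM +1rd +1wr — yes → AL1|MU1|ME0|BR1|rd3|wr2
(1) want 1×MUL +2rd +1wr — yes → AL1|MU0|ME0|BR1|rd1|wr1
(2) want 1×MUL +1rd +1wr — FU → AL1|MU0|ME0|BR1|rd1|wr1
(3) want 1×ALU +2rd +1wr — RD_PORT → AL1|MU0|ME0|BR1|rd1|wr1
(4) want 1×ALU +1rd +1wr — yes → AL0|MU0|ME0|BR1|rd0|wr0
(5) want 1×MEM +2rd +0wr — FU → AL0|MU0|ME0|BR1|rd0|wr0
(6) want 1×ALU +2rd +1wr — FU → AL0|MU0|ME0|BR1|rd0|wr0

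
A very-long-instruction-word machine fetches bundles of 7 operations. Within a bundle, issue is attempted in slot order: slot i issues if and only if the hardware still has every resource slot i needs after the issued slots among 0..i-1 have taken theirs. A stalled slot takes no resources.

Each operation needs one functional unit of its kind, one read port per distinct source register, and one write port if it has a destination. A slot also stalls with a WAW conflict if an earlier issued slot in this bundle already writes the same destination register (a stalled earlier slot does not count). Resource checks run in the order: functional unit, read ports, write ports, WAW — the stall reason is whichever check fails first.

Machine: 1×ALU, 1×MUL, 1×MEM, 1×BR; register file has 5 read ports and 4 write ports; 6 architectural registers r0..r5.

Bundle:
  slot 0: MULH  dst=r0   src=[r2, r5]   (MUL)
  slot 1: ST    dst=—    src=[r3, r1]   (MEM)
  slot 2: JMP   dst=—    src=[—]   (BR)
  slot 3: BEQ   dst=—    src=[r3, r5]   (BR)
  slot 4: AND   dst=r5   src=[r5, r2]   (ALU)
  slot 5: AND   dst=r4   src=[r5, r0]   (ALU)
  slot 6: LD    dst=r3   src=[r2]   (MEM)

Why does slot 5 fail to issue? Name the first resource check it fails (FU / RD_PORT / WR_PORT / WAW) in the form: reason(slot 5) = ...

slot 0 (MUL): ISSUE — free A1,Mu0,Ld1,B1 rp3 wp3
slot 1 (MEM): ISSUE — free A1,Mu0,Ld0,B1 rp1 wp3
slot 2 (BR): ISSUE — free A1,Mu0,Ld0,B0 rp1 wp3
slot 3 (BR): stall FU — free A1,Mu0,Ld0,B0 rp1 wp3
slot 4 (ALU): stall RD_PORT — free A1,Mu0,Ld0,B0 rp1 wp3
slot 5 (ALU): stall RD_PORT — free A1,Mu0,Ld0,B0 rp1 wp3
slot 6 (MEM): stall FU — free A1,Mu0,Ld0,B0 rp1 wp3

reason(slot 5) = RD_PORT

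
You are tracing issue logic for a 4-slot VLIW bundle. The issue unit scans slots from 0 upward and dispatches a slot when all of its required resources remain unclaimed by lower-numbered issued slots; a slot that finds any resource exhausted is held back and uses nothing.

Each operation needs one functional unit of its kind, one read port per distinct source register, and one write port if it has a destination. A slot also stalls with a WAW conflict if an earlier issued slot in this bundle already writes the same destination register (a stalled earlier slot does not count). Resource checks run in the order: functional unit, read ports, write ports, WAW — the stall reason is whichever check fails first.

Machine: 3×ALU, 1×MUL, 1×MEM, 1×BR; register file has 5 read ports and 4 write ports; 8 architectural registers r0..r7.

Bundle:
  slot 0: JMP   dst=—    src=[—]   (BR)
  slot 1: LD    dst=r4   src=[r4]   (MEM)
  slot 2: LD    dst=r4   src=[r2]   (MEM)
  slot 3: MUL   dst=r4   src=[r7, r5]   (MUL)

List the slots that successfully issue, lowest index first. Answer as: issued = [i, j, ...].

#0 BR src=- dispatched  <A:3 Mu:1 Ld:1 B:0 rd:5 wr:4>
#1 MEM src=r4 dispatched  <A:3 Mu:1 Ld:0 B:0 rd:4 wr:3>
#2 MEM src=r2 held:FU  <A:3 Mu:1 Ld:0 B:0 rd:4 wr:3>
#3 MUL src=r7,r5 held:WAW  <A:3 Mu:1 Ld:0 B:0 rd:4 wr:3>

issued = [0, 1]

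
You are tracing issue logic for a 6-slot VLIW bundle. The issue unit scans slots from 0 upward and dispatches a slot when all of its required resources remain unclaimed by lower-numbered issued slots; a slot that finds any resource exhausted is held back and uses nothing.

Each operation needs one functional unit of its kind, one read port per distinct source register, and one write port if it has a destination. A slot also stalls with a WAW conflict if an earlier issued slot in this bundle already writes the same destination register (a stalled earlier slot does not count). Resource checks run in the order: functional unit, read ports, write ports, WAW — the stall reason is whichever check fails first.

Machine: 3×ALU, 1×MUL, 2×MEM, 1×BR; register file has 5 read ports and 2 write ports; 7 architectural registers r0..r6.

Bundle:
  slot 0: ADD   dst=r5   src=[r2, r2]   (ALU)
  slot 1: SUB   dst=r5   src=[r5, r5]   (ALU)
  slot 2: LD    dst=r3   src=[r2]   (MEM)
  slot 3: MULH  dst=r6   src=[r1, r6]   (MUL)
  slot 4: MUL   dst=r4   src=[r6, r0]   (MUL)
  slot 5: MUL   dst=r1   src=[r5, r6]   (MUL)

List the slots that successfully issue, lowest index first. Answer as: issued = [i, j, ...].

#0 ALU src=r2,r2 dispatched  <A:2 Mu:1 Ld:2 B:1 rd:4 wr:1>
#1 ALU src=r5,r5 held:WAW  <A:2 Mu:1 Ld:2 B:1 rd:4 wr:1>
#2 MEM src=r2 dispatched  <A:2 Mu:1 Ld:1 B:1 rd:3 wr:0>
#3 MUL src=r1,r6 held:WR_PORT  <A:2 Mu:1 Ld:1 B:1 rd:3 wr:0>
#4 MUL src=r6,r0 held:WR_PORT  <A:2 Mu:1 Ld:1 B:1 rd:3 wr:0>
#5 MUL src=r5,r6 held:WR_PORT  <A:2 Mu:1 Ld:1 B:1 rd:3 wr:0>

issued = [0, 2]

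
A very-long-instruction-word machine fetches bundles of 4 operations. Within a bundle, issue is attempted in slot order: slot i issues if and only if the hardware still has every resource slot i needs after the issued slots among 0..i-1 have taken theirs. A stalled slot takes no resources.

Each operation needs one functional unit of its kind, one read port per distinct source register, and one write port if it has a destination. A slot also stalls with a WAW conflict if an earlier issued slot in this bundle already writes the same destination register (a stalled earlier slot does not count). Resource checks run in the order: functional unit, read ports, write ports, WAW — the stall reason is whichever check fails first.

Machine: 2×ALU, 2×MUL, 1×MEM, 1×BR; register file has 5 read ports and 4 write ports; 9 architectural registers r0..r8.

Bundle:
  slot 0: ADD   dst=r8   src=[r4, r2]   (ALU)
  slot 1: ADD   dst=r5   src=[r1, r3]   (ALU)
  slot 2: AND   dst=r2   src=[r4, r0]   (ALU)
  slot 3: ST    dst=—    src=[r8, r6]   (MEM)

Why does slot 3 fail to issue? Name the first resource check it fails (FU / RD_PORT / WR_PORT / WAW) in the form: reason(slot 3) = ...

reason(slot 3) = RD_PORT

slot 0 (ALU): ISSUE — free A1,Mu2,Ld1,B1 rp3 wp3
slot 1 (ALU): ISSUE — free A0,Mu2,Ld1,B1 rp1 wp2
slot 2 (ALU): stall FU — free A0,Mu2,Ld1,B1 rp1 wp2
slot 3 (MEM): stall RD_PORT — free A0,Mu2,Ld1,B1 rp1 wp2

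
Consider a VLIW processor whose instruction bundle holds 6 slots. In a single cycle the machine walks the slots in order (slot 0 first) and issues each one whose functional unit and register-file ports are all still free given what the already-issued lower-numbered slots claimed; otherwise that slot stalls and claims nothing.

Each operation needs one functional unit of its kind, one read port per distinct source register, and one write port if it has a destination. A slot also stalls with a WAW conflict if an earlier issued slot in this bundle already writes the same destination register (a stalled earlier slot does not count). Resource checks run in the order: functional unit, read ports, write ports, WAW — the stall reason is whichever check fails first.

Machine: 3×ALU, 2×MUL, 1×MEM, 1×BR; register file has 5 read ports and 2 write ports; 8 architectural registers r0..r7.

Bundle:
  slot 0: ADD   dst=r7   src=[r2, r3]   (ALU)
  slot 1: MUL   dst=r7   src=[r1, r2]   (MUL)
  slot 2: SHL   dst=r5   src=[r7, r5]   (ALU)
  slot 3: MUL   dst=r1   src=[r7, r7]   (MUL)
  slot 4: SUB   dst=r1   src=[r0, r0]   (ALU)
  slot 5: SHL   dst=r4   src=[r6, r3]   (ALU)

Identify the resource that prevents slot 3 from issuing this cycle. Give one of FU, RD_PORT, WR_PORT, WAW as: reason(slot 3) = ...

reason(slot 3) = WR_PORT

  0. ALU→r7 ⇒ go  {2A/2Mu/1Ld/1B | 3r 1w}
  1. MUL→r7 ⇒ no(WAW)  {2A/2Mu/1Ld/1B | 3r 1w}
  2. ALU→r5 ⇒ go  {1A/2Mu/1Ld/1B | 1r 0w}
  3. MUL→r1 ⇒ no(WR_PORT)  {1A/2Mu/1Ld/1B | 1r 0w}
  4. ALU→r1 ⇒ no(WR_PORT)  {1A/2Mu/1Ld/1B | 1r 0w}
  5. ALU→r4 ⇒ no(RD_PORT)  {1A/2Mu/1Ld/1B | 1r 0w}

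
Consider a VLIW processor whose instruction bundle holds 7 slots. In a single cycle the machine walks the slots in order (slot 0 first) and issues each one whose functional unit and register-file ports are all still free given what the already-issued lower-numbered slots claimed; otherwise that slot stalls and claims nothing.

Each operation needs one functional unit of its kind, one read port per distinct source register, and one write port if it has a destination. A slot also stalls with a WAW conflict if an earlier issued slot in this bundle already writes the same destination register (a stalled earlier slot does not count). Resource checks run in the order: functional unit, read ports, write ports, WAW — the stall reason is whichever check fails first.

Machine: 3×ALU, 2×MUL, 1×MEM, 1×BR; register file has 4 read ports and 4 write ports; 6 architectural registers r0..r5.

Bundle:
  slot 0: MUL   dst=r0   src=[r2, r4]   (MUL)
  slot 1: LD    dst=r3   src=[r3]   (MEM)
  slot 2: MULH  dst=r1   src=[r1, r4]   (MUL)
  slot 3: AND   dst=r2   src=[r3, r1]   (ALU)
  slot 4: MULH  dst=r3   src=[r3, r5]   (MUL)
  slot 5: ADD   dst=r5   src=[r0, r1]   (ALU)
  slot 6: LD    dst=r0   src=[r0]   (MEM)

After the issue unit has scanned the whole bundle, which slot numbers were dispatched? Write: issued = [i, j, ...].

(0) want 1×MUL +2rd +1wr — yes → AL3|MU1|ME1|BR1|rd2|wr3
(1) want 1×MEM +1rd +1wr — yes → AL3|MU1|ME0|BR1|rd1|wr2
(2) want 1×MUL +2rd +1wr — RD_PORT → AL3|MU1|ME0|BR1|rd1|wr2
(3) want 1×ALU +2rd +1wr — RD_PORT → AL3|MU1|ME0|BR1|rd1|wr2
(4) want 1×MUL +2rd +1wr — RD_PORT → AL3|MU1|ME0|BR1|rd1|wr2
(5) want 1×ALU +2rd +1wr — RD_PORT → AL3|MU1|ME0|BR1|rd1|wr2
(6) want 1×MEM +1rd +1wr — FU → AL3|MU1|ME0|BR1|rd1|wr2

issued = [0, 1]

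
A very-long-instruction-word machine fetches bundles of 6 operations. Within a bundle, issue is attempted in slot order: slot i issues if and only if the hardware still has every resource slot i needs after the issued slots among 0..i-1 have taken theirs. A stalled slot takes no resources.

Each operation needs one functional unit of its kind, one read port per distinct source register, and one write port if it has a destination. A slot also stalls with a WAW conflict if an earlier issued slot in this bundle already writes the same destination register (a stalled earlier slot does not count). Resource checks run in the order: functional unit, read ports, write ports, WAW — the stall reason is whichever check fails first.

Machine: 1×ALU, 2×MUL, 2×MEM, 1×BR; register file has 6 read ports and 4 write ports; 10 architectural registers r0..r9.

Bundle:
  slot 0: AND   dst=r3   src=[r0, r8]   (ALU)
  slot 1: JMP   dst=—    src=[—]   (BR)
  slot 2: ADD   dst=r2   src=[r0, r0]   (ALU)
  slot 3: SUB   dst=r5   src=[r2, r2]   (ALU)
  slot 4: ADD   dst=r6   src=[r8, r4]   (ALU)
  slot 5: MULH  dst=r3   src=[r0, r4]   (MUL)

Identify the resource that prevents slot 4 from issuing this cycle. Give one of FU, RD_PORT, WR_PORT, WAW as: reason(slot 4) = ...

slot 0 (ALU): ISSUE — free A0,Mu2,Ld2,B1 rp4 wp3
slot 1 (BR): ISSUE — free A0,Mu2,Ld2,B0 rp4 wp3
slot 2 (ALU): stall FU — free A0,Mu2,Ld2,B0 rp4 wp3
slot 3 (ALU): stall FU — free A0,Mu2,Ld2,B0 rp4 wp3
slot 4 (ALU): stall FU — free A0,Mu2,Ld2,B0 rp4 wp3
slot 5 (MUL): stall WAW — free A0,Mu2,Ld2,B0 rp4 wp3

reason(slot 4) = FU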